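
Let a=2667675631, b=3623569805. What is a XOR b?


2667675631 ^ 3623569805 = 1224357474

1224357474


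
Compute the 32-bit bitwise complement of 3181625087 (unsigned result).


~0b10111101101000111011111011111111 = 0b1000010010111000100000100000000 = 1113342208 (32-bit unsigned)

1113342208


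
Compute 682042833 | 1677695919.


0b101000101001110010010111010001 | 0b1100011111111111001101110101111 = 0b1101011111111111011111111111111 = 1811922943

1811922943


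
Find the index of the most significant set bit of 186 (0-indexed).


0b10111010. Highest set bit at position 7

7


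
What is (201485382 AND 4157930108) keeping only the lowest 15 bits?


Step 1: 201485382 & 4157930108 = 67135556
Step 2: 67135556 & 32767 = 26692

26692


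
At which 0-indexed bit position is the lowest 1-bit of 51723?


0b1100101000001011. Lowest set bit at position 0

0


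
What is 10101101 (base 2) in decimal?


10101101 in decimal = 173

173


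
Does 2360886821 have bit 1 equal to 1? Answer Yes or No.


0b10001100101110000100011000100101, bit 1 = 0. No

No


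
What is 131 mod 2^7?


131 & 127 = 3

3


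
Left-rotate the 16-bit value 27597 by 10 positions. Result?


Rotate 0b110101111001101 left by 10 (16-bit) = 0b11010110101111 = 13743

13743


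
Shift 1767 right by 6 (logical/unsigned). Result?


0b11011100111 >> 6 = 0b11011 = 27

27


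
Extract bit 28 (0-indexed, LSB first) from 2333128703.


0b10001011000100001011011111111111, position 28 = 0

0


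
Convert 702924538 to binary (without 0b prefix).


702924538 = 101001111001011100011011111010 in binary

101001111001011100011011111010


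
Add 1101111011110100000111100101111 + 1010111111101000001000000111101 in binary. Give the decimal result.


1101111011110100000111100101111 + 1010111111101000001000000111101 = 11000111011011100001111101101100 = 3345882988

3345882988


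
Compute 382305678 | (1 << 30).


382305678 | (1 << 30) = 382305678 | 1073741824 = 1456047502

1456047502


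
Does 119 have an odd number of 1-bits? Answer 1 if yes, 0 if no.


0b1110111 has 6 ones => parity 0

0


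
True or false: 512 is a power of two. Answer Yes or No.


0b1000000000. Only one bit set => Yes

Yes


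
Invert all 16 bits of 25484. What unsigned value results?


25484 ^ 65535 = 40051

40051


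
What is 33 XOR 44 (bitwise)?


0b100001 ^ 0b101100 = 0b1101 = 13

13


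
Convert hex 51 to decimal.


51 hex = 81 decimal

81


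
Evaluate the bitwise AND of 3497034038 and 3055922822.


0b11010000011100001000000100110110 & 0b10110110001001011010111010000110 = 0b10010000001000001000000000000110 = 2418049030

2418049030


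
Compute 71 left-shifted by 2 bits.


0b1000111 << 2 = 0b100011100 = 284

284


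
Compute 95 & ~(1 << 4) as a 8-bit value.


95 & ~(1 << 4) = 79

79


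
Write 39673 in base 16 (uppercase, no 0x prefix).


39673 = 9AF9 hex

9AF9


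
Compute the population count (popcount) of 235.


0b11101011 has 6 set bits

6


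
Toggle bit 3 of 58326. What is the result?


58326 ^ (1 << 3) = 58326 ^ 8 = 58334

58334


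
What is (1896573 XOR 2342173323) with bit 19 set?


Step 1: 1896573 ^ 2342173323 = 2340834038
Step 2: 2340834038 | (1 << 19) = 2340834038 | 524288 = 2341358326

2341358326


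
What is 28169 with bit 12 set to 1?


28169 | (1 << 12) = 28169 | 4096 = 32265

32265


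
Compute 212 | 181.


0b11010100 | 0b10110101 = 0b11110101 = 245

245


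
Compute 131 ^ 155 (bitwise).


0b10000011 ^ 0b10011011 = 0b11000 = 24

24


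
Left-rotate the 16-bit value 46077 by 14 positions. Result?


Rotate 0b1011001111111101 left by 14 (16-bit) = 0b110110011111111 = 27903

27903


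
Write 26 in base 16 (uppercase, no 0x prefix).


26 = 1A hex

1A


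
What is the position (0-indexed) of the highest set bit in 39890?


0b1001101111010010. Highest set bit at position 15

15


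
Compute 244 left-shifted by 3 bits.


0b11110100 << 3 = 0b11110100000 = 1952

1952


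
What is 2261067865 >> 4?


0b10000110110001010010100001011001 >> 4 = 0b1000011011000101001010000101 = 141316741

141316741


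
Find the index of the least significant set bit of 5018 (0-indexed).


0b1001110011010. Lowest set bit at position 1

1


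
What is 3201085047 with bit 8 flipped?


3201085047 ^ (1 << 8) = 3201085047 ^ 256 = 3201085303

3201085303


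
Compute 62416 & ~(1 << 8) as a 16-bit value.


62416 & ~(1 << 8) = 62160

62160


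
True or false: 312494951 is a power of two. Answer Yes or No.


0b10010101000000100101101100111. Multiple bits set => No

No


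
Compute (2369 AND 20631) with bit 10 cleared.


Step 1: 2369 & 20631 = 1
Step 2: 1 & ~(1 << 10) = 1

1


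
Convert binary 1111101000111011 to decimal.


1111101000111011 in decimal = 64059

64059


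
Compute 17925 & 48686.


0b100011000000101 & 0b1011111000101110 = 0b11000000100 = 1540

1540


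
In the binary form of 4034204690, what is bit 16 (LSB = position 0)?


0b11110000011101010001010000010010, position 16 = 1

1


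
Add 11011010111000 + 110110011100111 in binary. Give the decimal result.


11011010111000 + 110110011100111 = 1010001110011111 = 41887

41887


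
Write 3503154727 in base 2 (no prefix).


3503154727 = 11010000110011011110011000100111 in binary

11010000110011011110011000100111


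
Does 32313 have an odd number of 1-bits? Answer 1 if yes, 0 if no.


0b111111000111001 has 10 ones => parity 0

0


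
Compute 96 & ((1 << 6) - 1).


96 & 63 = 32

32


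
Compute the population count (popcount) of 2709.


0b101010010101 has 6 set bits

6


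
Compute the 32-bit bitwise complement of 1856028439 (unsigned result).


~0b1101110101000001011111100010111 = 0b10010001010111110100000011101000 = 2438938856 (32-bit unsigned)

2438938856


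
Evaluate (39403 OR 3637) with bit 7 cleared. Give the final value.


Step 1: 39403 | 3637 = 40959
Step 2: 40959 & ~(1 << 7) = 40831

40831


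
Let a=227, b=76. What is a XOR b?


227 ^ 76 = 175

175


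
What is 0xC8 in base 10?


C8 hex = 200 decimal

200


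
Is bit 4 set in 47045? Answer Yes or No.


0b1011011111000101, bit 4 = 0. No

No


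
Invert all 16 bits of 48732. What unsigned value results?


48732 ^ 65535 = 16803

16803


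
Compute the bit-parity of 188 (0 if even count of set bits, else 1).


0b10111100 has 5 ones => parity 1

1


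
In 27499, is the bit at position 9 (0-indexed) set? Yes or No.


0b110101101101011, bit 9 = 1. Yes

Yes


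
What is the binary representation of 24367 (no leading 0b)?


24367 = 101111100101111 in binary

101111100101111


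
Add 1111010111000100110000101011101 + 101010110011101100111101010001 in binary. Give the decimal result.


1111010111000100110000101011101 + 101010110011101100111101010001 = 10100101101100010011000010101110 = 2779852974

2779852974


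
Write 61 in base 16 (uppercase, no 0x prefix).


61 = 3D hex

3D


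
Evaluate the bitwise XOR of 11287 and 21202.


0b10110000010111 ^ 0b101001011010010 = 0b111111011000101 = 32453

32453


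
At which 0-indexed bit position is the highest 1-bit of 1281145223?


0b1001100010111001011100110000111. Highest set bit at position 30

30


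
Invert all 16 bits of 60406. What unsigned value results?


60406 ^ 65535 = 5129

5129


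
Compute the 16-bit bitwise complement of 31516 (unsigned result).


~0b111101100011100 = 0b1000010011100011 = 34019 (16-bit unsigned)

34019


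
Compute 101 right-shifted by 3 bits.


0b1100101 >> 3 = 0b1100 = 12

12


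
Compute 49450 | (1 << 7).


49450 | (1 << 7) = 49450 | 128 = 49578

49578


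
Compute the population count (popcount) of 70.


0b1000110 has 3 set bits

3


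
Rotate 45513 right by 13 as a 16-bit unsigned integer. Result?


Rotate 0b1011000111001001 right by 13 (16-bit) = 0b1000111001001101 = 36429

36429


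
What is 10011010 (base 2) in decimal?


10011010 in decimal = 154

154


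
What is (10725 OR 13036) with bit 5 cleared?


Step 1: 10725 | 13036 = 15341
Step 2: 15341 & ~(1 << 5) = 15309

15309


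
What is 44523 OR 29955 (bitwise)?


0b1010110111101011 | 0b111010100000011 = 0b1111110111101011 = 65003

65003


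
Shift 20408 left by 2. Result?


0b100111110111000 << 2 = 0b10011111011100000 = 81632

81632


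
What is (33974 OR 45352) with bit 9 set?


Step 1: 33974 | 45352 = 46526
Step 2: 46526 | (1 << 9) = 46526 | 512 = 47038

47038


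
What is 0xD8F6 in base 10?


D8F6 hex = 55542 decimal

55542


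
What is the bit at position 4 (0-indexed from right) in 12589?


0b11000100101101, position 4 = 0

0


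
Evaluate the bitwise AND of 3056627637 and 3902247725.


0b10110110001100000110111110110101 & 0b11101000100101111001001100101101 = 0b10100000000100000000001100100101 = 2685403941

2685403941


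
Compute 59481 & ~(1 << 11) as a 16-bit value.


59481 & ~(1 << 11) = 57433

57433


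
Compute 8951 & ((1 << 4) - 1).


8951 & 15 = 7

7


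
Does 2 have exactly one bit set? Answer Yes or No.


0b10. Only one bit set => Yes

Yes


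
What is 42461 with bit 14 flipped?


42461 ^ (1 << 14) = 42461 ^ 16384 = 58845

58845


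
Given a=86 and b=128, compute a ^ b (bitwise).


86 ^ 128 = 214

214


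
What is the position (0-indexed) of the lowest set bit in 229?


0b11100101. Lowest set bit at position 0

0


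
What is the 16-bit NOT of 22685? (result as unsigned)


~0b101100010011101 = 0b1010011101100010 = 42850 (16-bit unsigned)

42850


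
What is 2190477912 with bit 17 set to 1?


2190477912 | (1 << 17) = 2190477912 | 131072 = 2190608984

2190608984


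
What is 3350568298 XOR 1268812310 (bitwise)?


0b11000111101101011001110101101010 ^ 0b1001011101000001000101000010110 = 0b10001100000101010001011101111100 = 2350192508

2350192508


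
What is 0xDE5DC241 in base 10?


DE5DC241 hex = 3730686529 decimal

3730686529


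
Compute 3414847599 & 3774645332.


0b11001011100010100111000001101111 & 0b11100000111111001000010001010100 = 0b11000000100010000000000001000100 = 3230138436

3230138436


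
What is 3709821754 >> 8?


0b11011101000111110110001100111010 >> 8 = 0b110111010001111101100011 = 14491491

14491491


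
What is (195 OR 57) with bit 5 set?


Step 1: 195 | 57 = 251
Step 2: 251 | (1 << 5) = 251 | 32 = 251

251


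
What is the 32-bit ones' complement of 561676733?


561676733 ^ 4294967295 = 3733290562

3733290562


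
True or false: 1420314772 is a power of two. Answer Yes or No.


0b1010100101010000100100010010100. Multiple bits set => No

No


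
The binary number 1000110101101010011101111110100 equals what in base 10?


1000110101101010011101111110100 in decimal = 1186282484

1186282484


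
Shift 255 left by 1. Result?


0b11111111 << 1 = 0b111111110 = 510

510


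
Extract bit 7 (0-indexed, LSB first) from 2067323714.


0b1111011001110001101101101000010, position 7 = 0

0


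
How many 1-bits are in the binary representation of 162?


0b10100010 has 3 set bits

3


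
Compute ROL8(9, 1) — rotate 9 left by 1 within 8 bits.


Rotate 0b1001 left by 1 (8-bit) = 0b10010 = 18

18


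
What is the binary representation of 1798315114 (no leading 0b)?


1798315114 = 1101011001100000001110001101010 in binary

1101011001100000001110001101010


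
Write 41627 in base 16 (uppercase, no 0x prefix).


41627 = A29B hex

A29B


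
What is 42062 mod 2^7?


42062 & 127 = 78

78


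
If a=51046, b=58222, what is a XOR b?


51046 ^ 58222 = 9224

9224


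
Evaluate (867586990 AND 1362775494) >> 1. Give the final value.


Step 1: 867586990 & 1362775494 = 288506246
Step 2: 288506246 >> 1 = 144253123

144253123


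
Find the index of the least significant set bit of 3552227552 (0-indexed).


0b11010011101110101011000011100000. Lowest set bit at position 5

5


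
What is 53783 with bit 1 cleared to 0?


53783 & ~(1 << 1) = 53781

53781


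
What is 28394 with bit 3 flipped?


28394 ^ (1 << 3) = 28394 ^ 8 = 28386

28386


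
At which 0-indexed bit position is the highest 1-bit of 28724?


0b111000000110100. Highest set bit at position 14

14


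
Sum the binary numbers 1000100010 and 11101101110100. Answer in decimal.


1000100010 + 11101101110100 = 11110110010110 = 15766

15766


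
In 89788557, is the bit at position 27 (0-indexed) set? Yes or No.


0b101010110100001000010001101, bit 27 = 0. No

No


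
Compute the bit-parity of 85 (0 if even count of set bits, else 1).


0b1010101 has 4 ones => parity 0

0


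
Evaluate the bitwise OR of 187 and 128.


0b10111011 | 0b10000000 = 0b10111011 = 187

187


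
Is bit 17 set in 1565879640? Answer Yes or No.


0b1011101010101010110110101011000, bit 17 = 0. No

No


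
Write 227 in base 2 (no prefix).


227 = 11100011 in binary

11100011


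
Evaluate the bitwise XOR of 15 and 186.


0b1111 ^ 0b10111010 = 0b10110101 = 181

181


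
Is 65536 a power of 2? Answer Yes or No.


0b10000000000000000. Only one bit set => Yes

Yes


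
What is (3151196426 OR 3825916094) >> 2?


Step 1: 3151196426 | 3825916094 = 4292606398
Step 2: 4292606398 >> 2 = 1073151599

1073151599


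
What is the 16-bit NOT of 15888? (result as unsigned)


~0b11111000010000 = 0b1100000111101111 = 49647 (16-bit unsigned)

49647


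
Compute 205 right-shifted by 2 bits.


0b11001101 >> 2 = 0b110011 = 51

51


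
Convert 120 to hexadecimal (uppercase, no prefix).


120 = 78 hex

78


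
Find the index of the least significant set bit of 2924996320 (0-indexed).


0b10101110010101111110011011100000. Lowest set bit at position 5

5


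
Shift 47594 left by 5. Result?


0b1011100111101010 << 5 = 0b101110011110101000000 = 1523008

1523008


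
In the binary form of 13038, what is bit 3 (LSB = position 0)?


0b11001011101110, position 3 = 1

1


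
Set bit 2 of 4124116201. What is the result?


4124116201 | (1 << 2) = 4124116201 | 4 = 4124116205

4124116205


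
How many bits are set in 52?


0b110100 has 3 set bits

3


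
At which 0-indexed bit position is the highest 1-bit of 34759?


0b1000011111000111. Highest set bit at position 15

15


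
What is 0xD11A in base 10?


D11A hex = 53530 decimal

53530


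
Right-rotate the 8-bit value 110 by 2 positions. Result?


Rotate 0b1101110 right by 2 (8-bit) = 0b10011011 = 155

155


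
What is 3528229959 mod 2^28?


3528229959 & 268435455 = 38569031

38569031


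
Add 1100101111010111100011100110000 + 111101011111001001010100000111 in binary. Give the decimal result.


1100101111010111100011100110000 + 111101011111001001010100000111 = 10100011011010000101110000110111 = 2741525559

2741525559


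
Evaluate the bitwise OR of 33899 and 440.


0b1000010001101011 | 0b110111000 = 0b1000010111111011 = 34299

34299


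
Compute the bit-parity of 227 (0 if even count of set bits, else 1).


0b11100011 has 5 ones => parity 1

1


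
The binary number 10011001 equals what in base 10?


10011001 in decimal = 153

153


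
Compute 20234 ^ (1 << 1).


20234 ^ (1 << 1) = 20234 ^ 2 = 20232

20232


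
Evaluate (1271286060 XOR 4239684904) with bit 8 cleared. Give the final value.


Step 1: 1271286060 ^ 4239684904 = 3077716996
Step 2: 3077716996 & ~(1 << 8) = 3077716996

3077716996


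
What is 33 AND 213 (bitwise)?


0b100001 & 0b11010101 = 0b1 = 1

1


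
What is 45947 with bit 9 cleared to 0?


45947 & ~(1 << 9) = 45435

45435


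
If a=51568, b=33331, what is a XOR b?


51568 ^ 33331 = 19267

19267


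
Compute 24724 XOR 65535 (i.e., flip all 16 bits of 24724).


24724 ^ 65535 = 40811

40811


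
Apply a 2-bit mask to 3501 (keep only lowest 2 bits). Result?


3501 & 3 = 1

1


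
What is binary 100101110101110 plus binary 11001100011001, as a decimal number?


100101110101110 + 11001100011001 = 111111011000111 = 32455

32455


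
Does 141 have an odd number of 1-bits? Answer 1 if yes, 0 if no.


0b10001101 has 4 ones => parity 0

0


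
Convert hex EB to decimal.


EB hex = 235 decimal

235


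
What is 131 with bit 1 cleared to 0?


131 & ~(1 << 1) = 129

129


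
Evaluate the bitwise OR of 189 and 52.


0b10111101 | 0b110100 = 0b10111101 = 189

189


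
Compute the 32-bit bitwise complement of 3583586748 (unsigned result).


~0b11010101100110010011000110111100 = 0b101010011001101100111001000011 = 711380547 (32-bit unsigned)

711380547


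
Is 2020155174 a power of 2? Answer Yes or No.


0b1111000011010010001111100100110. Multiple bits set => No

No


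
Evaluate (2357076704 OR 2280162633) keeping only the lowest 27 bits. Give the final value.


Step 1: 2357076704 | 2280162633 = 2415831017
Step 2: 2415831017 & 134217727 = 134129641

134129641


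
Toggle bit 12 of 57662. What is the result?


57662 ^ (1 << 12) = 57662 ^ 4096 = 61758

61758


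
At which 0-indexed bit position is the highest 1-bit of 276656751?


0b10000011111010111001001101111. Highest set bit at position 28

28


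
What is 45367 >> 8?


0b1011000100110111 >> 8 = 0b10110001 = 177

177


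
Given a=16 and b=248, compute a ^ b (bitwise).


16 ^ 248 = 232

232


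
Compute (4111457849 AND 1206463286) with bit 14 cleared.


Step 1: 4111457849 & 1206463286 = 1158220336
Step 2: 1158220336 & ~(1 << 14) = 1158220336

1158220336


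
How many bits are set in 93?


0b1011101 has 5 set bits

5


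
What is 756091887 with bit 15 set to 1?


756091887 | (1 << 15) = 756091887 | 32768 = 756124655

756124655


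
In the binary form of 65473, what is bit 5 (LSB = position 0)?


0b1111111111000001, position 5 = 0

0


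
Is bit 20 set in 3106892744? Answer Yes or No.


0b10111001001011110110101111001000, bit 20 = 0. No

No


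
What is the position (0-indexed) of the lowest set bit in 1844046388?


0b1101101111010011110101000110100. Lowest set bit at position 2

2


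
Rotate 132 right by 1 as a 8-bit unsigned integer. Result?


Rotate 0b10000100 right by 1 (8-bit) = 0b1000010 = 66

66


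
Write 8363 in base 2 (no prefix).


8363 = 10000010101011 in binary

10000010101011


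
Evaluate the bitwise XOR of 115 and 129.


0b1110011 ^ 0b10000001 = 0b11110010 = 242

242


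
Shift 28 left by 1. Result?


0b11100 << 1 = 0b111000 = 56

56


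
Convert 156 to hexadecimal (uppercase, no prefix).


156 = 9C hex

9C


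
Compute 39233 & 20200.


0b1001100101000001 & 0b100111011101000 = 0b100001000000 = 2112

2112


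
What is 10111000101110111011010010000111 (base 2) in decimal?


10111000101110111011010010000111 in decimal = 3099309191

3099309191


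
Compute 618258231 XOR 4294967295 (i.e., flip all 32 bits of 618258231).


618258231 ^ 4294967295 = 3676709064

3676709064


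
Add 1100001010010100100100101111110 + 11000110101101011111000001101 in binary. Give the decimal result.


1100001010010100100100101111110 + 11000110101101011111000001101 = 1111010001000010000011110001011 = 2048984971

2048984971


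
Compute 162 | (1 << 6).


162 | (1 << 6) = 162 | 64 = 226

226


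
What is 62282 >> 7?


0b1111001101001010 >> 7 = 0b111100110 = 486

486


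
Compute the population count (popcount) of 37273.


0b1001000110011001 has 7 set bits

7


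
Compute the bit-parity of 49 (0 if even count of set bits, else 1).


0b110001 has 3 ones => parity 1

1


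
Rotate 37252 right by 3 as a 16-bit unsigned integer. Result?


Rotate 0b1001000110000100 right by 3 (16-bit) = 0b1001001000110000 = 37424

37424


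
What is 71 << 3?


0b1000111 << 3 = 0b1000111000 = 568

568


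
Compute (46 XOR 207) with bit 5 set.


Step 1: 46 ^ 207 = 225
Step 2: 225 | (1 << 5) = 225 | 32 = 225

225


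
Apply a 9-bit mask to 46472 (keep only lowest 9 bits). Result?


46472 & 511 = 392

392


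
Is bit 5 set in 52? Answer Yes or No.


0b110100, bit 5 = 1. Yes

Yes


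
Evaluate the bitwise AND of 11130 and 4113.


0b10101101111010 & 0b1000000010001 = 0b10000 = 16

16


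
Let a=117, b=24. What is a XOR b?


117 ^ 24 = 109

109


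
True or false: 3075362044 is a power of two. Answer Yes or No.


0b10110111010011100100110011111100. Multiple bits set => No

No


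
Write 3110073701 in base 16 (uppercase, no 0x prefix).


3110073701 = B95FF565 hex

B95FF565


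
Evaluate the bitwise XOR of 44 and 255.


0b101100 ^ 0b11111111 = 0b11010011 = 211

211


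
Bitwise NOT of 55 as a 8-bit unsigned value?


~0b110111 = 0b11001000 = 200 (8-bit unsigned)

200


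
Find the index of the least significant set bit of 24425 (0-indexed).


0b101111101101001. Lowest set bit at position 0

0


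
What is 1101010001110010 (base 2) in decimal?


1101010001110010 in decimal = 54386

54386


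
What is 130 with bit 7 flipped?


130 ^ (1 << 7) = 130 ^ 128 = 2

2


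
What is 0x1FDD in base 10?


1FDD hex = 8157 decimal

8157


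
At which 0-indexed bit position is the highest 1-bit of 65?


0b1000001. Highest set bit at position 6

6


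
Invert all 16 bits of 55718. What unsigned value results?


55718 ^ 65535 = 9817

9817


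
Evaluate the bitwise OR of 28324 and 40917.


0b110111010100100 | 0b1001111111010101 = 0b1111111111110101 = 65525

65525


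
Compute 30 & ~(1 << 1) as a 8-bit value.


30 & ~(1 << 1) = 28

28


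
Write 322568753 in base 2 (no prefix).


322568753 = 10011001110100000001000110001 in binary

10011001110100000001000110001


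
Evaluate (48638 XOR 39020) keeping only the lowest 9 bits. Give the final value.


Step 1: 48638 ^ 39020 = 9618
Step 2: 9618 & 511 = 402

402


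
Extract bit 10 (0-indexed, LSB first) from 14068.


0b11011011110100, position 10 = 1

1


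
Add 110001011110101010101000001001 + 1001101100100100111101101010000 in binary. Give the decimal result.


110001011110101010101000001001 + 1001101100100100111101101010000 = 1111111000011010010010101011001 = 2131567961

2131567961


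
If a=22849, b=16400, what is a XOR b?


22849 ^ 16400 = 6481

6481


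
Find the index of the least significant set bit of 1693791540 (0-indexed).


0b1100100111101010011010100110100. Lowest set bit at position 2

2


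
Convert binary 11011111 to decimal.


11011111 in decimal = 223

223


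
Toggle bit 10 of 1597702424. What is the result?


1597702424 ^ (1 << 10) = 1597702424 ^ 1024 = 1597703448

1597703448


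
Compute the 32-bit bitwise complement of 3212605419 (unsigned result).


~0b10111111011111000111011111101011 = 0b1000000100000111000100000010100 = 1082361876 (32-bit unsigned)

1082361876


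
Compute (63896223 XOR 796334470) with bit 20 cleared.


Step 1: 63896223 ^ 796334470 = 750379801
Step 2: 750379801 & ~(1 << 20) = 749331225

749331225


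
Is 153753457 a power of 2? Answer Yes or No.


0b1001001010100001011101110001. Multiple bits set => No

No


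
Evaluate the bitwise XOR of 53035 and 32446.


0b1100111100101011 ^ 0b111111010111110 = 0b1011000110010101 = 45461

45461


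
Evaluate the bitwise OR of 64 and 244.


0b1000000 | 0b11110100 = 0b11110100 = 244

244


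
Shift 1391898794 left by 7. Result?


0b1010010111101101011000010101010 << 7 = 0b10100101111011010110000101010100000000 = 178163045632

178163045632


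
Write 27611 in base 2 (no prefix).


27611 = 110101111011011 in binary

110101111011011


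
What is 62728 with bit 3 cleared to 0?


62728 & ~(1 << 3) = 62720

62720


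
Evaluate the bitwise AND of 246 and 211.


0b11110110 & 0b11010011 = 0b11010010 = 210

210


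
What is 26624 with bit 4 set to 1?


26624 | (1 << 4) = 26624 | 16 = 26640

26640


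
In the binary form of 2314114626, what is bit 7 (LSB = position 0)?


0b10001001111011101001011001000010, position 7 = 0

0


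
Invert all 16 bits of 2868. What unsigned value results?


2868 ^ 65535 = 62667

62667


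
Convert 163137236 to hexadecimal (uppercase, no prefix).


163137236 = 9B946D4 hex

9B946D4


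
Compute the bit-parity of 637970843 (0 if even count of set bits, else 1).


0b100110000001101010100110011011 has 14 ones => parity 0

0


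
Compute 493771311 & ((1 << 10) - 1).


493771311 & 1023 = 559

559


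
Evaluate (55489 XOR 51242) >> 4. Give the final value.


Step 1: 55489 ^ 51242 = 4331
Step 2: 4331 >> 4 = 270

270


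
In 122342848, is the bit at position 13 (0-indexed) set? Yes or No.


0b111010010101100110111000000, bit 13 = 0. No

No


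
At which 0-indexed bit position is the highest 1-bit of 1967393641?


0b1110101010001000000101101101001. Highest set bit at position 30

30


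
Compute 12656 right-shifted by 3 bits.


0b11000101110000 >> 3 = 0b11000101110 = 1582

1582


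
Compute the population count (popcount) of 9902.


0b10011010101110 has 8 set bits

8


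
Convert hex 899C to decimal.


899C hex = 35228 decimal

35228


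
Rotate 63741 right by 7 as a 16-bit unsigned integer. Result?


Rotate 0b1111100011111101 right by 7 (16-bit) = 0b1111101111110001 = 64497

64497


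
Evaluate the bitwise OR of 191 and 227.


0b10111111 | 0b11100011 = 0b11111111 = 255

255


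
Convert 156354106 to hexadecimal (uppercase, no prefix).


156354106 = 951C63A hex

951C63A


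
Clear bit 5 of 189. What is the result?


189 & ~(1 << 5) = 157

157


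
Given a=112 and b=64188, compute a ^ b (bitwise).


112 ^ 64188 = 64204

64204


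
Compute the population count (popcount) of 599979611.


0b100011110000101111011001011011 has 17 set bits

17


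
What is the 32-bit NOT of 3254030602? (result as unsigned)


~0b11000001111101001001000100001010 = 0b111110000010110110111011110101 = 1040936693 (32-bit unsigned)

1040936693


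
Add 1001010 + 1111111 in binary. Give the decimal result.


1001010 + 1111111 = 11001001 = 201

201


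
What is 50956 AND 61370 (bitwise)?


0b1100011100001100 & 0b1110111110111010 = 0b1100011100001000 = 50952

50952


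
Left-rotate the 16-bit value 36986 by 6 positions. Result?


Rotate 0b1001000001111010 left by 6 (16-bit) = 0b1111010100100 = 7844

7844


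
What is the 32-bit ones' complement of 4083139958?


4083139958 ^ 4294967295 = 211827337

211827337


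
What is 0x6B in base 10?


6B hex = 107 decimal

107


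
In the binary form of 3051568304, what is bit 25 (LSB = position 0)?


0b10110101111000110011110010110000, position 25 = 0

0


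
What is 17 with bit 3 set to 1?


17 | (1 << 3) = 17 | 8 = 25

25


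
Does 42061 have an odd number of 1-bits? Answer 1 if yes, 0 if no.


0b1010010001001101 has 7 ones => parity 1

1


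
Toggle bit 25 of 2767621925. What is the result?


2767621925 ^ (1 << 25) = 2767621925 ^ 33554432 = 2801176357

2801176357


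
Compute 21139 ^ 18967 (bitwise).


0b101001010010011 ^ 0b100101000010111 = 0b1100010000100 = 6276

6276


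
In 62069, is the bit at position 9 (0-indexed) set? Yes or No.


0b1111001001110101, bit 9 = 1. Yes

Yes


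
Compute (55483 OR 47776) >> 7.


Step 1: 55483 | 47776 = 64187
Step 2: 64187 >> 7 = 501

501


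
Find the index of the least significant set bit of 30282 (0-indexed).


0b111011001001010. Lowest set bit at position 1

1


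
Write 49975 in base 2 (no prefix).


49975 = 1100001100110111 in binary

1100001100110111


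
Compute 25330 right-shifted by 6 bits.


0b110001011110010 >> 6 = 0b110001011 = 395

395


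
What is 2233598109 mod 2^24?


2233598109 & 16777215 = 2228381

2228381


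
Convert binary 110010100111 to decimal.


110010100111 in decimal = 3239

3239


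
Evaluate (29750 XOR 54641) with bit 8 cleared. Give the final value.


Step 1: 29750 ^ 54641 = 41287
Step 2: 41287 & ~(1 << 8) = 41031

41031


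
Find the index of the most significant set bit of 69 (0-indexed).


0b1000101. Highest set bit at position 6

6


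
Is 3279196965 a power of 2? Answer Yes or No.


0b11000011011101001001001100100101. Multiple bits set => No

No


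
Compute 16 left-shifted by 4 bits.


0b10000 << 4 = 0b100000000 = 256

256


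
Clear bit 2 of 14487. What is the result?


14487 & ~(1 << 2) = 14483

14483


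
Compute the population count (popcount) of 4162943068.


0b11111000001000010111100001011100 has 15 set bits

15


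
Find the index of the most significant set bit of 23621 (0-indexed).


0b101110001000101. Highest set bit at position 14

14


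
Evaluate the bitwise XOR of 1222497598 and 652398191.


0b1001000110111011101010100111110 ^ 0b100110111000101100111001101111 = 0b1101110001111110001101101010001 = 1849629521

1849629521


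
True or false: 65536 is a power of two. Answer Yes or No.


0b10000000000000000. Only one bit set => Yes

Yes


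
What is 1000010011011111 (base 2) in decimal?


1000010011011111 in decimal = 34015

34015


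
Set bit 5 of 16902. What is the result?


16902 | (1 << 5) = 16902 | 32 = 16934

16934


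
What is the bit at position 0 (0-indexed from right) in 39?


0b100111, position 0 = 1

1


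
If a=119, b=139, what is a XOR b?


119 ^ 139 = 252

252


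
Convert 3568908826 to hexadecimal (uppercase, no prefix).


3568908826 = D4B93A1A hex

D4B93A1A


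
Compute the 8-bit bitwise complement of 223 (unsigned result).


~0b11011111 = 0b100000 = 32 (8-bit unsigned)

32


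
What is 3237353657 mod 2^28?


3237353657 & 268435455 = 16128185

16128185


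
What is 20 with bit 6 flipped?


20 ^ (1 << 6) = 20 ^ 64 = 84

84


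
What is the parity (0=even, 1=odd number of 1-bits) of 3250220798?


0b11000001101110100110111011111110 has 20 ones => parity 0

0


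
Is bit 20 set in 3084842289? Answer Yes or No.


0b10110111110111101111010100110001, bit 20 = 1. Yes

Yes


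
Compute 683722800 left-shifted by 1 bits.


0b101000110000001100100000110000 << 1 = 0b1010001100000011001000001100000 = 1367445600

1367445600


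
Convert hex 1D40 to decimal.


1D40 hex = 7488 decimal

7488


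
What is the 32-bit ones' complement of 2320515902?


2320515902 ^ 4294967295 = 1974451393

1974451393


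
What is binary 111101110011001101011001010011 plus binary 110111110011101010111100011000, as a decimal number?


111101110011001101011001010011 + 110111110011101010111100011000 = 1110101100110111000010101101011 = 1973126507

1973126507


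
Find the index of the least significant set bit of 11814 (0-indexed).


0b10111000100110. Lowest set bit at position 1

1


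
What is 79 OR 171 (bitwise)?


0b1001111 | 0b10101011 = 0b11101111 = 239

239


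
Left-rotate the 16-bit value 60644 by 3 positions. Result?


Rotate 0b1110110011100100 left by 3 (16-bit) = 0b110011100100111 = 26407

26407


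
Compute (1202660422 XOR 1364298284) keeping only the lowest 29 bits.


Step 1: 1202660422 ^ 1364298284 = 385789546
Step 2: 385789546 & 536870911 = 385789546

385789546


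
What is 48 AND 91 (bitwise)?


0b110000 & 0b1011011 = 0b10000 = 16

16


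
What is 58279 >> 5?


0b1110001110100111 >> 5 = 0b11100011101 = 1821

1821


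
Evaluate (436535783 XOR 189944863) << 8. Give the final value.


Step 1: 436535783 ^ 189944863 = 290936312
Step 2: 290936312 << 8 = 74479695872

74479695872


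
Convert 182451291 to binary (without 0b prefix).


182451291 = 1010110111111111110001011011 in binary

1010110111111111110001011011


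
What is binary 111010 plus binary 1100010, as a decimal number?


111010 + 1100010 = 10011100 = 156

156


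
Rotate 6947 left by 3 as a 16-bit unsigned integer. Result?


Rotate 0b1101100100011 left by 3 (16-bit) = 0b1101100100011000 = 55576

55576


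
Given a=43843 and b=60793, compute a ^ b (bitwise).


43843 ^ 60793 = 17978

17978


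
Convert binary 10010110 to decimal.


10010110 in decimal = 150

150


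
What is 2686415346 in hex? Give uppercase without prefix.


2686415346 = A01F71F2 hex

A01F71F2


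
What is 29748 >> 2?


0b111010000110100 >> 2 = 0b1110100001101 = 7437

7437


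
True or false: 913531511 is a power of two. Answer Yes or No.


0b110110011100110110001001110111. Multiple bits set => No

No


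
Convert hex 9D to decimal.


9D hex = 157 decimal

157


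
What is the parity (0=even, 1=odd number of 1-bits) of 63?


0b111111 has 6 ones => parity 0

0


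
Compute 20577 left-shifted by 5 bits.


0b101000001100001 << 5 = 0b10100000110000100000 = 658464

658464


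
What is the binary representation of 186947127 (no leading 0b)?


186947127 = 1011001001001001011000110111 in binary

1011001001001001011000110111


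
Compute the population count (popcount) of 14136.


0b11011100111000 has 8 set bits

8


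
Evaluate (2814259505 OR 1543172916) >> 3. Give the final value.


Step 1: 2814259505 | 1543172916 = 4294898485
Step 2: 4294898485 >> 3 = 536862310

536862310


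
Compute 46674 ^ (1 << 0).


46674 ^ (1 << 0) = 46674 ^ 1 = 46675

46675


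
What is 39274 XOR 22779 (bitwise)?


0b1001100101101010 ^ 0b101100011111011 = 0b1100000110010001 = 49553

49553


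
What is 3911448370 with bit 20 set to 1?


3911448370 | (1 << 20) = 3911448370 | 1048576 = 3912496946

3912496946


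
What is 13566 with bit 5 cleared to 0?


13566 & ~(1 << 5) = 13534

13534


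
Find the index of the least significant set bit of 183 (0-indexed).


0b10110111. Lowest set bit at position 0

0


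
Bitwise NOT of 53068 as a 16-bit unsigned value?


~0b1100111101001100 = 0b11000010110011 = 12467 (16-bit unsigned)

12467


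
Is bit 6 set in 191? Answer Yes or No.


0b10111111, bit 6 = 0. No

No


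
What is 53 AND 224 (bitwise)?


0b110101 & 0b11100000 = 0b100000 = 32

32


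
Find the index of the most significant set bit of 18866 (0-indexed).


0b100100110110010. Highest set bit at position 14

14


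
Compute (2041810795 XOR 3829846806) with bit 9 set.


Step 1: 2041810795 ^ 3829846806 = 2650102909
Step 2: 2650102909 | (1 << 9) = 2650102909 | 512 = 2650103421

2650103421


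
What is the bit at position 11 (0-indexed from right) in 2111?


0b100000111111, position 11 = 1

1


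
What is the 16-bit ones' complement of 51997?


51997 ^ 65535 = 13538

13538


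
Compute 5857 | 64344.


0b1011011100001 | 0b1111101101011000 = 0b1111111111111001 = 65529

65529


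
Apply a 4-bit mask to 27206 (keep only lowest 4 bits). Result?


27206 & 15 = 6

6


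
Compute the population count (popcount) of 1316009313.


0b1001110011100001011010101100001 has 15 set bits

15


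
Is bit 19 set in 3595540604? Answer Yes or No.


0b11010110010011111001100001111100, bit 19 = 1. Yes

Yes


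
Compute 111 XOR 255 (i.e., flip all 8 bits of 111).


111 ^ 255 = 144

144


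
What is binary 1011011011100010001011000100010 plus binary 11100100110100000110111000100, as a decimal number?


1011011011100010001011000100010 + 11100100110100000110111000100 = 1111000000010110010001111100110 = 2013996006

2013996006


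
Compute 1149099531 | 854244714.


0b1000100011111011101111000001011 | 0b110010111010101011110101101010 = 0b1110110111111111111111101101011 = 1996488555

1996488555


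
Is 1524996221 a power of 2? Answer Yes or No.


0b1011010111001011001100001111101. Multiple bits set => No

No


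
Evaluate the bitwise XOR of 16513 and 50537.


0b100000010000001 ^ 0b1100010101101001 = 0b1000010111101000 = 34280

34280


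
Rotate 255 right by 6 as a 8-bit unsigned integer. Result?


Rotate 0b11111111 right by 6 (8-bit) = 0b11111111 = 255

255


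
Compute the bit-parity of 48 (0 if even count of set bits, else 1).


0b110000 has 2 ones => parity 0

0


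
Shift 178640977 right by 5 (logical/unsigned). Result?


0b1010101001011101100001010001 >> 5 = 0b10101010010111011000010 = 5582530

5582530


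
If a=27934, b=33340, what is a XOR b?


27934 ^ 33340 = 61218

61218


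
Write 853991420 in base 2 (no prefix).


853991420 = 110010111001101101111111111100 in binary

110010111001101101111111111100


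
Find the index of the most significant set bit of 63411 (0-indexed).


0b1111011110110011. Highest set bit at position 15

15


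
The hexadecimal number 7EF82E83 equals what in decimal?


7EF82E83 hex = 2130194051 decimal

2130194051


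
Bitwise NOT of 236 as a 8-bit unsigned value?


~0b11101100 = 0b10011 = 19 (8-bit unsigned)

19


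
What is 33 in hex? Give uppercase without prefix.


33 = 21 hex

21


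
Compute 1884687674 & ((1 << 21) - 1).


1884687674 & 2097151 = 1445178

1445178


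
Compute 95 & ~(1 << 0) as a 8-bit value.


95 & ~(1 << 0) = 94

94


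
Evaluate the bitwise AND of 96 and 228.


0b1100000 & 0b11100100 = 0b1100000 = 96

96


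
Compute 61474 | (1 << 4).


61474 | (1 << 4) = 61474 | 16 = 61490

61490


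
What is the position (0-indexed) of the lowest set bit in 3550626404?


0b11010011101000100100001001100100. Lowest set bit at position 2

2


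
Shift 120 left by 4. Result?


0b1111000 << 4 = 0b11110000000 = 1920

1920


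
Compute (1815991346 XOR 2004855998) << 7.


Step 1: 1815991346 ^ 2004855998 = 457341068
Step 2: 457341068 << 7 = 58539656704

58539656704


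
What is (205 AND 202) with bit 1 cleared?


Step 1: 205 & 202 = 200
Step 2: 200 & ~(1 << 1) = 200

200


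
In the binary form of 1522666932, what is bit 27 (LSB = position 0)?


0b1011010110000100000110110110100, position 27 = 1

1


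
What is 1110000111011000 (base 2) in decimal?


1110000111011000 in decimal = 57816

57816


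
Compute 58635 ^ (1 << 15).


58635 ^ (1 << 15) = 58635 ^ 32768 = 25867

25867


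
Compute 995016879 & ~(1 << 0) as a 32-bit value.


995016879 & ~(1 << 0) = 995016878

995016878


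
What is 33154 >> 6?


0b1000000110000010 >> 6 = 0b1000000110 = 518

518


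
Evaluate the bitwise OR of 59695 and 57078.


0b1110100100101111 | 0b1101111011110110 = 0b1111111111111111 = 65535

65535


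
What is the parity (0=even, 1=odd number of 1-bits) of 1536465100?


0b1011011100101001001100011001100 has 15 ones => parity 1

1


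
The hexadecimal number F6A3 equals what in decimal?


F6A3 hex = 63139 decimal

63139


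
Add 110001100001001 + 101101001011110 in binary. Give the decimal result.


110001100001001 + 101101001011110 = 1011110101100111 = 48487

48487


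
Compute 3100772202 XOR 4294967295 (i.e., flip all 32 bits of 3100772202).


3100772202 ^ 4294967295 = 1194195093

1194195093
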